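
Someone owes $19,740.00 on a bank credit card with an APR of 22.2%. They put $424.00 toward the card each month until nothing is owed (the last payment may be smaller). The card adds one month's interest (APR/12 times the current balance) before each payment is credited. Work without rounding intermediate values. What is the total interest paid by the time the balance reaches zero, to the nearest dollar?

Monthly rate r = 22.2%/12 = 1.85% = 0.0185.
Payoff takes n = ⌈−ln(1 − rB₀/P)/ln(1+r)⌉ = ⌈107.764⌉ = 108 payments; the last is $324.74.
Total paid = 107·$424.00 + $324.74 = $45,692.74.
Total interest = total paid − principal = $45,692.74 − $19,740.00 = $25,952.74.

$25,953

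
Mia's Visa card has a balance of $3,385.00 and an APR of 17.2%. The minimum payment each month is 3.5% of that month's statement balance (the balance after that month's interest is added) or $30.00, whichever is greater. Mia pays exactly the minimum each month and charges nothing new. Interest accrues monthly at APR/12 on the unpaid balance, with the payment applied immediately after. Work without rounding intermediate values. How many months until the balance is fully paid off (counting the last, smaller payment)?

Monthly rate r = 17.2%/12 = 1.43333% = 0.0143333.
While 3.5% of the post-interest balance exceeds $30.00, each month B ← (B·(1+r))·(1 − 0.035), i.e. B shrinks by the factor (1+r)·0.965 = 0.97883.
This holds for months 1–65. Entering month 66 the balance is $842.52; 3.5% of the post-interest balance is now below $30.00, so the flat $30.00 minimum applies from here.
From month 66 a fixed $30.00 at rate r clears $842.52 in 37 more payments. Total: 65 + 37 = 102 months.

102 months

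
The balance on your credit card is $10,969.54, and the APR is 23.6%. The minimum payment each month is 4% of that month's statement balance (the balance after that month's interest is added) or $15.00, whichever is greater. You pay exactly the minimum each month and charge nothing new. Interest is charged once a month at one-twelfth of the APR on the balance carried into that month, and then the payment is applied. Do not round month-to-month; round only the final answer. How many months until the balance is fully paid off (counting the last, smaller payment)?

Monthly rate r = 23.6%/12 = 1.96667% = 0.0196667.
While 4% of the post-interest balance exceeds $15.00, each month B ← (B·(1+r))·(1 − 0.04), i.e. B shrinks by the factor (1+r)·0.96 = 0.97888.
This holds for months 1–160. Entering month 161 the balance is $360.50; 4% of the post-interest balance is now below $15.00, so the flat $15.00 minimum applies from here.
From month 161 a fixed $15.00 at rate r clears $360.50 in 33 more payments. Total: 160 + 33 = 193 months.

193 months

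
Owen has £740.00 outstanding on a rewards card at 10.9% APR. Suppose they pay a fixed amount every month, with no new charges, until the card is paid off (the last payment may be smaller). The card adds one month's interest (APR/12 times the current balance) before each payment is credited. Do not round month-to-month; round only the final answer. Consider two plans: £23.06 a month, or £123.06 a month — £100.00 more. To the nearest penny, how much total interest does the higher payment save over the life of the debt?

£114.26

Monthly rate r = 10.9%/12 = 0.908333% = 0.00908333.
At £23.06/mo: n = ⌈−ln(1 − rB₀/P)/ln(1+r)⌉ = 39 payments (last £2.50); total interest = total paid − £740.00 = £138.78.
At £123.06/mo: 7 payments (last £26.16); total interest £24.52.
Interest saved = £138.78 − £24.52 = £114.26.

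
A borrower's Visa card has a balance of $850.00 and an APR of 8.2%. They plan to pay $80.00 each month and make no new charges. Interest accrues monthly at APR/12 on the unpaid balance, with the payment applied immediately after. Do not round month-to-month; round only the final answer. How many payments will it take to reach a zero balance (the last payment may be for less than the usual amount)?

Monthly rate r = 8.2%/12 = 0.683333% = 0.00683333.
Recurrence: B ← B·(1+r) − $80.00.
Month 1: interest $5.81; balance after payment $775.81.
Month 2: interest $5.30; balance after payment $701.11.
Closed form: n = −ln(1 − rB₀/P)/ln(1+r) = −ln(0.9274)/ln(1.00683) ≈ 11.068, so the balance reaches zero during payment 12.

12 payments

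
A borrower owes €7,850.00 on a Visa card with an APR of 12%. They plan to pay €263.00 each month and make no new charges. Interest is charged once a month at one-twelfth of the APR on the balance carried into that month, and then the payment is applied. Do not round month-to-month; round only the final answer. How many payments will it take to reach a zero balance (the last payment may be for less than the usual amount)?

36 months

Monthly rate r = 12%/12 = 1% = 0.01.
Recurrence: B ← B·(1+r) − €263.00.
Month 1: interest €78.50; balance after payment €7,665.50.
Month 2: interest €76.66; balance after payment €7,479.15.
Closed form: n = −ln(1 − rB₀/P)/ln(1+r) = −ln(0.70152)/ln(1.01) ≈ 35.627, so the balance reaches zero during payment 36.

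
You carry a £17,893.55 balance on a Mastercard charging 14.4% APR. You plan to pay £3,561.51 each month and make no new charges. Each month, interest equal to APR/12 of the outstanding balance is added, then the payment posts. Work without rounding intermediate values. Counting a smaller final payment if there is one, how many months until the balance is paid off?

Monthly rate r = 14.4%/12 = 1.2% = 0.012.
Recurrence: B ← B·(1+r) − £3,561.51.
Month 1: interest £214.72; balance after payment £14,546.76.
Month 2: interest £174.56; balance after payment £11,159.81.
Month 3: interest £133.92; balance after payment £7,732.22.
Month 4: interest £92.79; balance after payment £4,263.50.
Month 5: interest £51.16; balance after payment £753.15.
Month 6: interest £9.04; balance after payment £0.00.

6 payments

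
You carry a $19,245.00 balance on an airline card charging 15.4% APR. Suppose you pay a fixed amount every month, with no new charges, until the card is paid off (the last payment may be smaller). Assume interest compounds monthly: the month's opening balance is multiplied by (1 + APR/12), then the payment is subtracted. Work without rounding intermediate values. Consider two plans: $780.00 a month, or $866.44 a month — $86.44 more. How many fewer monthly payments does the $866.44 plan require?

3 fewer payments

Monthly rate r = 15.4%/12 = 1.28333% = 0.0128333.
At $780.00/mo: n = ⌈−ln(1 − rB₀/P)/ln(1+r)⌉ = 30 payments (last $669.27); total interest = total paid − $19,245.00 = $4,044.27.
At $866.44/mo: 27 payments (last $272.77); total interest $3,555.21.
Payments saved = 30 − 27 = 3.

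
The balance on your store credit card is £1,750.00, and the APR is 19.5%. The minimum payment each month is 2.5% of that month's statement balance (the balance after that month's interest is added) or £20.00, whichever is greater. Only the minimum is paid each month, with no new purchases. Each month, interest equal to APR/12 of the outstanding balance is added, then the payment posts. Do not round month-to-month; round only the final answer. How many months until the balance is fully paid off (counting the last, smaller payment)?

Monthly rate r = 19.5%/12 = 1.625% = 0.01625.
While 2.5% of the post-interest balance exceeds £20.00, each month B ← (B·(1+r))·(1 − 0.025), i.e. B shrinks by the factor (1+r)·0.975 = 0.99084.
This holds for months 1–87. Entering month 88 the balance is £786.12; 2.5% of the post-interest balance is now below £20.00, so the flat £20.00 minimum applies from here.
From month 88 a fixed £20.00 at rate r clears £786.12 in 64 more payments. Total: 87 + 64 = 151 months.

151 months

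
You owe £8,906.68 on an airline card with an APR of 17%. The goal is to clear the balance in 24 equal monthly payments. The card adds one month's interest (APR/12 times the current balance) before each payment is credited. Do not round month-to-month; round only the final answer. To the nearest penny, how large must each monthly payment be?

£440.37

Monthly rate r = 17%/12 = 1.41667% = 0.0141667.
Level-payment amortization: P = B₀·r / (1 − (1+r)^(−n)) = 8906.68·0.0141667 / (1 − 1.01417^(−24)).
Denominator 1 − (1+r)^(−24) = 0.286529489.
P = 126.178 / 0.286529489 ≈ 440.37.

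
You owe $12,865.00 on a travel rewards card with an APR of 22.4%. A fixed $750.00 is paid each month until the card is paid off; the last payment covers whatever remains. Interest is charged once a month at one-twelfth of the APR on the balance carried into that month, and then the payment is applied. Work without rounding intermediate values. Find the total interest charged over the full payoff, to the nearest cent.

$2,787.00

Monthly rate r = 22.4%/12 = 1.86667% = 0.0186667.
Payoff takes n = ⌈−ln(1 − rB₀/P)/ln(1+r)⌉ = ⌈20.868⌉ = 21 payments; the last is $652.00.
Total paid = 20·$750.00 + $652.00 = $15,652.00.
Total interest = total paid − principal = $15,652.00 − $12,865.00 = $2,787.00.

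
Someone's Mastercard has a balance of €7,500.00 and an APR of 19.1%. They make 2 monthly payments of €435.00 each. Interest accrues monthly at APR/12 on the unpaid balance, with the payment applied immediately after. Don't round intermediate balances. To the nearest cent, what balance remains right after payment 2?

Monthly rate r = 19.1%/12 = 1.59167% = 0.0159167.
Each month: B ← B·(1+r) − €435.00.
Month 1: interest €119.38; balance after payment €7,184.38.
Month 2: interest €114.35; balance after payment €6,863.73.

€6,863.73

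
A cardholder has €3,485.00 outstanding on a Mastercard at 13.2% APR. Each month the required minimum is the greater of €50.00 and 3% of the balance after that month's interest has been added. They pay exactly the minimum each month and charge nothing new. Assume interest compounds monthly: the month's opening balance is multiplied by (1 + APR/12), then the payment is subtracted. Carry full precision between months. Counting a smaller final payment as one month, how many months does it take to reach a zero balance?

Monthly rate r = 13.2%/12 = 1.1% = 0.011.
While 3% of the post-interest balance exceeds €50.00, each month B ← (B·(1+r))·(1 − 0.03), i.e. B shrinks by the factor (1+r)·0.97 = 0.98067.
This holds for months 1–39. Entering month 40 the balance is €1,627.78; 3% of the post-interest balance is now below €50.00, so the flat €50.00 minimum applies from here.
From month 40 a fixed €50.00 at rate r clears €1,627.78 in 41 more payments. Total: 39 + 41 = 80 months.

80 months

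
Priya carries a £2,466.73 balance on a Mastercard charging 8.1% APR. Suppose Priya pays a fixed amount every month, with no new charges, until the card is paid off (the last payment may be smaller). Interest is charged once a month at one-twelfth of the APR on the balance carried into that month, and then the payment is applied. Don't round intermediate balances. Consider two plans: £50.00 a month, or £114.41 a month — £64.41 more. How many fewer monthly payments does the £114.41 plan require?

Monthly rate r = 8.1%/12 = 0.675% = 0.00675.
At £50.00/mo: n = ⌈−ln(1 − rB₀/P)/ln(1+r)⌉ = 61 payments (last £9.98); total interest = total paid − £2,466.73 = £543.25.
At £114.41/mo: 24 payments (last £43.44); total interest £208.14.
Payments saved = 61 − 24 = 37.

37 fewer payments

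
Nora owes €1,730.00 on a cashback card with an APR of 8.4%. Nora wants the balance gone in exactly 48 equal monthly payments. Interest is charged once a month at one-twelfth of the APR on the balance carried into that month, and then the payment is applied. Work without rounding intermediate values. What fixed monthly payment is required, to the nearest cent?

€42.56

Monthly rate r = 8.4%/12 = 0.7% = 0.007.
Level-payment amortization: P = B₀·r / (1 − (1+r)^(−n)) = 1730.00·0.007 / (1 − 1.007^(−48)).
Denominator 1 − (1+r)^(−48) = 0.284539909.
P = 12.11 / 0.284539909 ≈ 42.56.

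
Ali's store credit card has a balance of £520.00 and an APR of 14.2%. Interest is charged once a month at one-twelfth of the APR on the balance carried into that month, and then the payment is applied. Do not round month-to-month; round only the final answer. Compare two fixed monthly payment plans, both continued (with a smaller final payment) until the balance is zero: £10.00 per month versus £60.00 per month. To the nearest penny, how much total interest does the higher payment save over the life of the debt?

Monthly rate r = 14.2%/12 = 1.18333% = 0.0118333.
At £10.00/mo: n = ⌈−ln(1 − rB₀/P)/ln(1+r)⌉ = 82 payments (last £2.14); total interest = total paid − £520.00 = £292.14.
At £60.00/mo: 10 payments (last £11.94); total interest £31.94.
Interest saved = £292.14 − £31.94 = £260.20.

£260.20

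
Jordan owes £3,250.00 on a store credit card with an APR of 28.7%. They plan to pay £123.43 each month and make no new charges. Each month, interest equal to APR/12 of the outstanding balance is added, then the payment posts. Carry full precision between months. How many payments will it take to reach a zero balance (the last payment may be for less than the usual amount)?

43 payments

Monthly rate r = 28.7%/12 = 2.39167% = 0.0239167.
Recurrence: B ← B·(1+r) − £123.43.
Month 1: interest £77.73; balance after payment £3,204.30.
Month 2: interest £76.64; balance after payment £3,157.51.
Closed form: n = −ln(1 − rB₀/P)/ln(1+r) = −ln(0.37026)/ln(1.02392) ≈ 42.037, so the balance reaches zero during payment 43.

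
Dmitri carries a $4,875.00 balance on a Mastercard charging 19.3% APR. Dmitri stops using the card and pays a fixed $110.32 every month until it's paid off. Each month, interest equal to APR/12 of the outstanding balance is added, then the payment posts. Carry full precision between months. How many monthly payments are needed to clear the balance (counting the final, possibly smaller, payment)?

78 payments

Monthly rate r = 19.3%/12 = 1.60833% = 0.0160833.
Recurrence: B ← B·(1+r) − $110.32.
Month 1: interest $78.41; balance after payment $4,843.09.
Month 2: interest $77.89; balance after payment $4,810.66.
Closed form: n = −ln(1 − rB₀/P)/ln(1+r) = −ln(0.28928)/ln(1.01608) ≈ 77.739, so the balance reaches zero during payment 78.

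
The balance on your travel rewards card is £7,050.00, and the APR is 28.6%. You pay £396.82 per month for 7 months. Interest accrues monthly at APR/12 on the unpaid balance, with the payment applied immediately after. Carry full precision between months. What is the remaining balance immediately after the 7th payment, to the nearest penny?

£5,329.26

Monthly rate r = 28.6%/12 = 2.38333% = 0.0238333.
Each month: B ← B·(1+r) − £396.82.
Month 1: interest £168.03; balance after payment £6,821.20.
Month 2: interest £162.57; balance after payment £6,586.96.
Month 3: interest £156.99; balance after payment £6,347.13.
Month 4: interest £151.27; balance after payment £6,101.58.
Month 5: interest £145.42; balance after payment £5,850.18.
Month 6: interest £139.43; balance after payment £5,592.79.
Month 7: interest £133.29; balance after payment £5,329.26.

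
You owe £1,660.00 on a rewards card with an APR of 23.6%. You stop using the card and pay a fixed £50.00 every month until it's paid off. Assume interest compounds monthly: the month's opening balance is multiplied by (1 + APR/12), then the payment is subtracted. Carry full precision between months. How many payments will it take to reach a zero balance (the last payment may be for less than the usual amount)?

Monthly rate r = 23.6%/12 = 1.96667% = 0.0196667.
Recurrence: B ← B·(1+r) − £50.00.
Month 1: interest £32.65; balance after payment £1,642.65.
Month 2: interest £32.31; balance after payment £1,624.95.
Closed form: n = −ln(1 − rB₀/P)/ln(1+r) = −ln(0.34707)/ln(1.01967) ≈ 54.336, so the balance reaches zero during payment 55.

55 months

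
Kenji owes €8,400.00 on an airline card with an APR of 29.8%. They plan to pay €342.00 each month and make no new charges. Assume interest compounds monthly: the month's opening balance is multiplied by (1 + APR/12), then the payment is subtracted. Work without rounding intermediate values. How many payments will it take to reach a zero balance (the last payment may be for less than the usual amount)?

Monthly rate r = 29.8%/12 = 2.48333% = 0.0248333.
Recurrence: B ← B·(1+r) − €342.00.
Month 1: interest €208.60; balance after payment €8,266.60.
Month 2: interest €205.29; balance after payment €8,129.89.
Closed form: n = −ln(1 − rB₀/P)/ln(1+r) = −ln(0.39006)/ln(1.02483) ≈ 38.380, so the balance reaches zero during payment 39.

39 payments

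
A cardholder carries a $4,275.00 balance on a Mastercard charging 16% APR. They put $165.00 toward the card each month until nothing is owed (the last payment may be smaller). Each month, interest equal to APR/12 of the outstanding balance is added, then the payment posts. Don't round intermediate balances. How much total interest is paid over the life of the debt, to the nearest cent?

$1,004.59

Monthly rate r = 16%/12 = 1.33333% = 0.0133333.
Payoff takes n = ⌈−ln(1 − rB₀/P)/ln(1+r)⌉ = ⌈31.998⌉ = 32 payments; the last is $164.59.
Total paid = 31·$165.00 + $164.59 = $5,279.59.
Total interest = total paid − principal = $5,279.59 − $4,275.00 = $1,004.59.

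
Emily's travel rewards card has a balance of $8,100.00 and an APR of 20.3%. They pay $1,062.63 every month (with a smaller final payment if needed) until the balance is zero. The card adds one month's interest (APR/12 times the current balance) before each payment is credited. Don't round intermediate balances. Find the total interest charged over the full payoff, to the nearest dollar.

$647

Monthly rate r = 20.3%/12 = 1.69167% = 0.0169167.
Payoff takes n = ⌈−ln(1 − rB₀/P)/ln(1+r)⌉ = ⌈8.230⌉ = 9 payments; the last is $245.67.
Total paid = 8·$1,062.63 + $245.67 = $8,746.71.
Total interest = total paid − principal = $8,746.71 − $8,100.00 = $646.71.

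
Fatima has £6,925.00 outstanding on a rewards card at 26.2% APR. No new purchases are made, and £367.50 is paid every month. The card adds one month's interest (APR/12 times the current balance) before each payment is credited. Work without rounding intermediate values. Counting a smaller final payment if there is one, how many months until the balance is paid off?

25 payments

Monthly rate r = 26.2%/12 = 2.18333% = 0.0218333.
Recurrence: B ← B·(1+r) − £367.50.
Month 1: interest £151.20; balance after payment £6,708.70.
Month 2: interest £146.47; balance after payment £6,487.67.
Closed form: n = −ln(1 − rB₀/P)/ln(1+r) = −ln(0.58858)/ln(1.02183) ≈ 24.541, so the balance reaches zero during payment 25.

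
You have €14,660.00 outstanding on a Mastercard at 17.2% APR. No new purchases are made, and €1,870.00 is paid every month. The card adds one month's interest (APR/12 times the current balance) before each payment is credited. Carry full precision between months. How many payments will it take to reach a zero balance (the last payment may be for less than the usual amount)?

9 months

Monthly rate r = 17.2%/12 = 1.43333% = 0.0143333.
Recurrence: B ← B·(1+r) − €1,870.00.
Month 1: interest €210.13; balance after payment €13,000.13.
Month 2: interest €186.34; balance after payment €11,316.46.
Closed form: n = −ln(1 − rB₀/P)/ln(1+r) = −ln(0.88763)/ln(1.01433) ≈ 8.376, so the balance reaches zero during payment 9.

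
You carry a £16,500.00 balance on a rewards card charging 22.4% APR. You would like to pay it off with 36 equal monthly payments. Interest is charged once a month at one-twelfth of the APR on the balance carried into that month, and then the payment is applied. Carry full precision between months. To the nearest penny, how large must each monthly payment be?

£633.56

Monthly rate r = 22.4%/12 = 1.86667% = 0.0186667.
Level-payment amortization: P = B₀·r / (1 − (1+r)^(−n)) = 16500.00·0.0186667 / (1 − 1.01867^(−36)).
Denominator 1 − (1+r)^(−36) = 0.486140283.
P = 308 / 0.486140283 ≈ 633.56.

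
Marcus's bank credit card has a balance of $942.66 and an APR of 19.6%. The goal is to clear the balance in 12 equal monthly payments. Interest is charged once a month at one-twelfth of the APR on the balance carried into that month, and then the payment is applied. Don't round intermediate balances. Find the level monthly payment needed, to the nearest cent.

Monthly rate r = 19.6%/12 = 1.63333% = 0.0163333.
Level-payment amortization: P = B₀·r / (1 − (1+r)^(−n)) = 942.66·0.0163333 / (1 − 1.01633^(−12)).
Denominator 1 − (1+r)^(−12) = 0.176685121.
P = 15.3968 / 0.176685121 ≈ 87.14.

$87.14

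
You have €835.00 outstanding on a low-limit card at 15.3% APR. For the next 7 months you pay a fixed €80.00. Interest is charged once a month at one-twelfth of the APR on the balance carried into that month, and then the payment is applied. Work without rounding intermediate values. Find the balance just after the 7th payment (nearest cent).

€330.55

Monthly rate r = 15.3%/12 = 1.275% = 0.01275.
Each month: B ← B·(1+r) − €80.00.
Month 1: interest €10.65; balance after payment €765.65.
Month 2: interest €9.76; balance after payment €695.41.
Month 3: interest €8.87; balance after payment €624.27.
Month 4: interest €7.96; balance after payment €552.23.
Month 5: interest €7.04; balance after payment €479.28.
Month 6: interest €6.11; balance after payment €405.39.
Month 7: interest €5.17; balance after payment €330.55.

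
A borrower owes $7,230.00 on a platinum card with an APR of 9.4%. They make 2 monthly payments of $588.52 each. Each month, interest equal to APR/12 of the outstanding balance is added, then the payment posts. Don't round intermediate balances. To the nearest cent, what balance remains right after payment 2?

Monthly rate r = 9.4%/12 = 0.783333% = 0.00783333.
Each month: B ← B·(1+r) − $588.52.
Month 1: interest $56.63; balance after payment $6,698.11.
Month 2: interest $52.47; balance after payment $6,162.06.

$6,162.06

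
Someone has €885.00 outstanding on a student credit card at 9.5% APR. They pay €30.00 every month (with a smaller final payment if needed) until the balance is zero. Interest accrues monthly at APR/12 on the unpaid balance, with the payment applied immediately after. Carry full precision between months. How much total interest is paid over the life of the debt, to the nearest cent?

€126.91

Monthly rate r = 9.5%/12 = 0.791667% = 0.00791667.
Payoff takes n = ⌈−ln(1 − rB₀/P)/ln(1+r)⌉ = ⌈33.730⌉ = 34 payments; the last is €21.91.
Total paid = 33·€30.00 + €21.91 = €1,011.91.
Total interest = total paid − principal = €1,011.91 − €885.00 = €126.91.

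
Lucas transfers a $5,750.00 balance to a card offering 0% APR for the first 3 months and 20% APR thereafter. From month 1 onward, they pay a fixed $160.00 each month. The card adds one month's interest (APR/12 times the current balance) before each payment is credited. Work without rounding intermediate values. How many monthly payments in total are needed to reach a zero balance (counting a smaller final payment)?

Promo months 1–3 at r₀ = 0%/12 = 0; months 4+ at r₁ = 20%/12 = 0.0166667.
After month 3 (no interest yet): B = $5,750.00 − 3·$160.00 = $5,270.00.
Then at r₁ with $160.00/mo: n₂ = −ln(1 − r₁·B/P)/ln(1+r₁) ≈ 48.17 → 49 more payments.

52 months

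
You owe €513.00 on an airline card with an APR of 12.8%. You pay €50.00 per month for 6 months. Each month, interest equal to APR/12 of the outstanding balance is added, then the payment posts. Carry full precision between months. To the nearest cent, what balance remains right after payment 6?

Monthly rate r = 12.8%/12 = 1.06667% = 0.0106667.
Each month: B ← B·(1+r) − €50.00.
Month 1: interest €5.47; balance after payment €468.47.
Month 2: interest €5.00; balance after payment €423.47.
Month 3: interest €4.52; balance after payment €377.99.
Month 4: interest €4.03; balance after payment €332.02.
Month 5: interest €3.54; balance after payment €285.56.
Month 6: interest €3.05; balance after payment €238.61.

€238.61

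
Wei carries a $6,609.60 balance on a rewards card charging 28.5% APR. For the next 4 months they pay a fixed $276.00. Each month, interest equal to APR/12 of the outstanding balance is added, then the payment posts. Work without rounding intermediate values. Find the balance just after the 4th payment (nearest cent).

$6,116.28

Monthly rate r = 28.5%/12 = 2.375% = 0.02375.
Each month: B ← B·(1+r) − $276.00.
Month 1: interest $156.98; balance after payment $6,490.58.
Month 2: interest $154.15; balance after payment $6,368.73.
Month 3: interest $151.26; balance after payment $6,243.99.
Month 4: interest $148.29; balance after payment $6,116.28.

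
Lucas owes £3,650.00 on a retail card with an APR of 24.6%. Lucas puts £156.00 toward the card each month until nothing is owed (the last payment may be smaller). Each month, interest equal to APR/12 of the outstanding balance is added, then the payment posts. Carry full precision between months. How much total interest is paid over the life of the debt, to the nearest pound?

£1,372

Monthly rate r = 24.6%/12 = 2.05% = 0.0205.
Payoff takes n = ⌈−ln(1 − rB₀/P)/ln(1+r)⌉ = ⌈32.191⌉ = 33 payments; the last is £30.09.
Total paid = 32·£156.00 + £30.09 = £5,022.09.
Total interest = total paid − principal = £5,022.09 − £3,650.00 = £1,372.09.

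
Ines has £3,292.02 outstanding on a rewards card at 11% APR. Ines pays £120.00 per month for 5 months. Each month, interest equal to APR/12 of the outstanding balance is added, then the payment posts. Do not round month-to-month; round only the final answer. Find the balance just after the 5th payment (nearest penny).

Monthly rate r = 11%/12 = 0.916667% = 0.00916667.
Each month: B ← B·(1+r) − £120.00.
Month 1: interest £30.18; balance after payment £3,202.20.
Month 2: interest £29.35; balance after payment £3,111.55.
Month 3: interest £28.52; balance after payment £3,020.07.
Month 4: interest £27.68; balance after payment £2,927.76.
Month 5: interest £26.84; balance after payment £2,834.59.

£2,834.59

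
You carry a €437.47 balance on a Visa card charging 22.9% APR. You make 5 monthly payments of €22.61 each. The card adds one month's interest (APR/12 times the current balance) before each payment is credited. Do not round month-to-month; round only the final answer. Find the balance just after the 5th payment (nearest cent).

€363.39

Monthly rate r = 22.9%/12 = 1.90833% = 0.0190833.
Each month: B ← B·(1+r) − €22.61.
Month 1: interest €8.35; balance after payment €423.21.
Month 2: interest €8.08; balance after payment €408.67.
Month 3: interest €7.80; balance after payment €393.86.
Month 4: interest €7.52; balance after payment €378.77.
Month 5: interest €7.23; balance after payment €363.39.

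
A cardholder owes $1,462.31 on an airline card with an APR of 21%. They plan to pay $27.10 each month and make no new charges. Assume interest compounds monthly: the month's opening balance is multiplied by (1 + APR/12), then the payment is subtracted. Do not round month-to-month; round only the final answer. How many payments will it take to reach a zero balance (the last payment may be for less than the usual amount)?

167 payments

Monthly rate r = 21%/12 = 1.75% = 0.0175.
Recurrence: B ← B·(1+r) − $27.10.
Month 1: interest $25.59; balance after payment $1,460.80.
Month 2: interest $25.56; balance after payment $1,459.26.
Closed form: n = −ln(1 − rB₀/P)/ln(1+r) = −ln(0.055704)/ln(1.0175) ≈ 166.451, so the balance reaches zero during payment 167.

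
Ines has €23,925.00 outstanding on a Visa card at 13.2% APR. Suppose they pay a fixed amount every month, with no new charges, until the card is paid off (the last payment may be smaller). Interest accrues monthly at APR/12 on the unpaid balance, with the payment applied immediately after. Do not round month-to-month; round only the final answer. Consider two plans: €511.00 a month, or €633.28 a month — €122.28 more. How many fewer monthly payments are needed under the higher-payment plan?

17 fewer payments

Monthly rate r = 13.2%/12 = 1.1% = 0.011.
At €511.00/mo: n = ⌈−ln(1 − rB₀/P)/ln(1+r)⌉ = 67 payments (last €75.59); total interest = total paid − €23,925.00 = €9,876.59.
At €633.28/mo: 50 payments (last €62.18); total interest €7,167.90.
Payments saved = 67 − 50 = 17.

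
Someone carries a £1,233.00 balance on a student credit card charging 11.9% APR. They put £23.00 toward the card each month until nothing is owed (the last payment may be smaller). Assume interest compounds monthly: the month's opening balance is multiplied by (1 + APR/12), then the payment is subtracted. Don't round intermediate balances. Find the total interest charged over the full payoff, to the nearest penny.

Monthly rate r = 11.9%/12 = 0.991667% = 0.00991667.
Payoff takes n = ⌈−ln(1 − rB₀/P)/ln(1+r)⌉ = ⌈76.863⌉ = 77 payments; the last is £19.87.
Total paid = 76·£23.00 + £19.87 = £1,767.87.
Total interest = total paid − principal = £1,767.87 − £1,233.00 = £534.87.

£534.87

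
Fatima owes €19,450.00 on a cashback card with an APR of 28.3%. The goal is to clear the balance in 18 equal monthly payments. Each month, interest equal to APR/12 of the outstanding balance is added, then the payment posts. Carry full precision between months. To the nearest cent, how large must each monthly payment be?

Monthly rate r = 28.3%/12 = 2.35833% = 0.0235833.
Level-payment amortization: P = B₀·r / (1 − (1+r)^(−n)) = 19450.00·0.0235833 / (1 − 1.02358^(−18)).
Denominator 1 − (1+r)^(−18) = 0.342671753.
P = 458.696 / 0.342671753 ≈ 1338.59.

€1,338.59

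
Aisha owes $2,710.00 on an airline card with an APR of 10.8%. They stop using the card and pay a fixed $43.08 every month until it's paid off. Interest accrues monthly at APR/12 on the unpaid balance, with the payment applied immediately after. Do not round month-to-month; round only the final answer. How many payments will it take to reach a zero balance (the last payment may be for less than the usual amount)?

Monthly rate r = 10.8%/12 = 0.9% = 0.009.
Recurrence: B ← B·(1+r) − $43.08.
Month 1: interest $24.39; balance after payment $2,691.31.
Month 2: interest $24.22; balance after payment $2,672.45.
Closed form: n = −ln(1 − rB₀/P)/ln(1+r) = −ln(0.43384)/ln(1.009) ≈ 93.202, so the balance reaches zero during payment 94.

94 payments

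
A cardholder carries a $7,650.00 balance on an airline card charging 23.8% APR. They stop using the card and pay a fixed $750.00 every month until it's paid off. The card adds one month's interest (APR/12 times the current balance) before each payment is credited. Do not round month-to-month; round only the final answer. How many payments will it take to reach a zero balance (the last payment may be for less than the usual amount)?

Monthly rate r = 23.8%/12 = 1.98333% = 0.0198333.
Recurrence: B ← B·(1+r) − $750.00.
Month 1: interest $151.73; balance after payment $7,051.73.
Month 2: interest $139.86; balance after payment $6,441.58.
Closed form: n = −ln(1 − rB₀/P)/ln(1+r) = −ln(0.7977)/ln(1.01983) ≈ 11.509, so the balance reaches zero during payment 12.

12 months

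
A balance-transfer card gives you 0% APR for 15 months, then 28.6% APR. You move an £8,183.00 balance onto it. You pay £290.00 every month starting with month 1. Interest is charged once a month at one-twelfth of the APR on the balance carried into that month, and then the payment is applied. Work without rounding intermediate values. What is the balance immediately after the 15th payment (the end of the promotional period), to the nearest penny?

£3,833.00

Promo months 1–15 at r₀ = 0%/12 = 0; months 16+ at r₁ = 28.6%/12 = 0.0238333.
After month 15 (no interest yet): B = £8,183.00 − 15·£290.00 = £3,833.00.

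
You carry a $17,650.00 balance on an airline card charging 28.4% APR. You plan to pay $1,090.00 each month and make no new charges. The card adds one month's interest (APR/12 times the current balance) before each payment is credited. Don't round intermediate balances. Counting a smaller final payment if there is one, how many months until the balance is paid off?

21 months

Monthly rate r = 28.4%/12 = 2.36667% = 0.0236667.
Recurrence: B ← B·(1+r) − $1,090.00.
Month 1: interest $417.72; balance after payment $16,977.72.
Month 2: interest $401.81; balance after payment $16,289.52.
Closed form: n = −ln(1 − rB₀/P)/ln(1+r) = −ln(0.61677)/ln(1.02367) ≈ 20.660, so the balance reaches zero during payment 21.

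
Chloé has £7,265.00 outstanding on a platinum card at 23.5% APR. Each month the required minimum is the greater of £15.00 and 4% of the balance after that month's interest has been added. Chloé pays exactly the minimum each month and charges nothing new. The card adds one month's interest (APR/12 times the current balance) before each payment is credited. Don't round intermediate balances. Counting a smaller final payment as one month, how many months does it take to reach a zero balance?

173 months

Monthly rate r = 23.5%/12 = 1.95833% = 0.0195833.
While 4% of the post-interest balance exceeds £15.00, each month B ← (B·(1+r))·(1 − 0.04), i.e. B shrinks by the factor (1+r)·0.96 = 0.9788.
This holds for months 1–140. Entering month 141 the balance is £361.73; 4% of the post-interest balance is now below £15.00, so the flat £15.00 minimum applies from here.
From month 141 a fixed £15.00 at rate r clears £361.73 in 33 more payments. Total: 140 + 33 = 173 months.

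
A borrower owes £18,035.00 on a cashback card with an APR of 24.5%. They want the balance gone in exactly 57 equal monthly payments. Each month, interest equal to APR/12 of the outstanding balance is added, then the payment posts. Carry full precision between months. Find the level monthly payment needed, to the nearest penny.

£538.32

Monthly rate r = 24.5%/12 = 2.04167% = 0.0204167.
Level-payment amortization: P = B₀·r / (1 − (1+r)^(−n)) = 18035.00·0.0204167 / (1 − 1.02042^(−57)).
Denominator 1 − (1+r)^(−57) = 0.684005135.
P = 368.215 / 0.684005135 ≈ 538.32.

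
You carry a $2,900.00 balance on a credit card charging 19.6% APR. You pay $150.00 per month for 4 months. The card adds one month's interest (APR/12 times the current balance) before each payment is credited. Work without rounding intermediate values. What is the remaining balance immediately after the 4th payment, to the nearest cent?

Monthly rate r = 19.6%/12 = 1.63333% = 0.0163333.
Each month: B ← B·(1+r) − $150.00.
Month 1: interest $47.37; balance after payment $2,797.37.
Month 2: interest $45.69; balance after payment $2,693.06.
Month 3: interest $43.99; balance after payment $2,587.04.
Month 4: interest $42.26; balance after payment $2,479.30.

$2,479.30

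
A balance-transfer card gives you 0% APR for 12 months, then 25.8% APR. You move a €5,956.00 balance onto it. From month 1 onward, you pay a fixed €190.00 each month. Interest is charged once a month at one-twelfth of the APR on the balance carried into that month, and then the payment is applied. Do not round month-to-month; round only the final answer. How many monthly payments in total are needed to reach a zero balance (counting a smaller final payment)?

38 months

Promo months 1–12 at r₀ = 0%/12 = 0; months 13+ at r₁ = 25.8%/12 = 0.0215.
After month 12 (no interest yet): B = €5,956.00 − 12·€190.00 = €3,676.00.
Then at r₁ with €190.00/mo: n₂ = −ln(1 − r₁·B/P)/ln(1+r₁) ≈ 25.28 → 26 more payments.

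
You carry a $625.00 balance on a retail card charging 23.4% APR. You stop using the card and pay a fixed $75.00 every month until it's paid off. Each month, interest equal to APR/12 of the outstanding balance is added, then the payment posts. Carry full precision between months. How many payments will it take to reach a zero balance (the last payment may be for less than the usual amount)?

10 payments

Monthly rate r = 23.4%/12 = 1.95% = 0.0195.
Recurrence: B ← B·(1+r) − $75.00.
Month 1: interest $12.19; balance after payment $562.19.
Month 2: interest $10.96; balance after payment $498.15.
Closed form: n = −ln(1 − rB₀/P)/ln(1+r) = −ln(0.8375)/ln(1.0195) ≈ 9.182, so the balance reaches zero during payment 10.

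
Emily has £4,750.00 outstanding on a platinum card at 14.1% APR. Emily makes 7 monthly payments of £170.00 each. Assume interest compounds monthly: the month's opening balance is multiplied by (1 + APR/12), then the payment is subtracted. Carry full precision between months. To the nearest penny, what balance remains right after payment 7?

Monthly rate r = 14.1%/12 = 1.175% = 0.01175.
Each month: B ← B·(1+r) − £170.00.
Month 1: interest £55.81; balance after payment £4,635.81.
Month 2: interest £54.47; balance after payment £4,520.28.
Month 3: interest £53.11; balance after payment £4,403.40.
Month 4: interest £51.74; balance after payment £4,285.14.
Month 5: interest £50.35; balance after payment £4,165.49.
Month 6: interest £48.94; balance after payment £4,044.43.
Month 7: interest £47.52; balance after payment £3,921.95.

£3,921.95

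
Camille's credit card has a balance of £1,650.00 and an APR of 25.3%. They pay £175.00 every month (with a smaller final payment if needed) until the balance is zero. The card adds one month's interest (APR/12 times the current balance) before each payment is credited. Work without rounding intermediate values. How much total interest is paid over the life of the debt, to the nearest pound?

Monthly rate r = 25.3%/12 = 2.10833% = 0.0210833.
Payoff takes n = ⌈−ln(1 − rB₀/P)/ln(1+r)⌉ = ⌈10.622⌉ = 11 payments; the last is £109.34.
Total paid = 10·£175.00 + £109.34 = £1,859.34.
Total interest = total paid − principal = £1,859.34 − £1,650.00 = £209.34.

£209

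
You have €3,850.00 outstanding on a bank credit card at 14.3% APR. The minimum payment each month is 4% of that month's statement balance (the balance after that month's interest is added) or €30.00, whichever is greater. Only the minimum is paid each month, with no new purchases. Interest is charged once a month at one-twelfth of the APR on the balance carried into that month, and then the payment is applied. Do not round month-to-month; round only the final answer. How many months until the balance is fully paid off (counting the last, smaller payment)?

Monthly rate r = 14.3%/12 = 1.19167% = 0.0119167.
While 4% of the post-interest balance exceeds €30.00, each month B ← (B·(1+r))·(1 − 0.04), i.e. B shrinks by the factor (1+r)·0.96 = 0.97144.
This holds for months 1–57. Entering month 58 the balance is €738.20; 4% of the post-interest balance is now below €30.00, so the flat €30.00 minimum applies from here.
From month 58 a fixed €30.00 at rate r clears €738.20 in 30 more payments. Total: 57 + 30 = 87 months.

87 months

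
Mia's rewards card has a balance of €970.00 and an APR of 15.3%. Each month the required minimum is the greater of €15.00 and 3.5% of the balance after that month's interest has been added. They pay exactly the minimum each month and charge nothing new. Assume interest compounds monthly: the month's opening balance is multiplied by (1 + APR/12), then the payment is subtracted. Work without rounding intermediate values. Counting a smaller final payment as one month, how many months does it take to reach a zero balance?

Monthly rate r = 15.3%/12 = 1.275% = 0.01275.
While 3.5% of the post-interest balance exceeds €15.00, each month B ← (B·(1+r))·(1 − 0.035), i.e. B shrinks by the factor (1+r)·0.965 = 0.9773.
This holds for months 1–37. Entering month 38 the balance is €414.83; 3.5% of the post-interest balance is now below €15.00, so the flat €15.00 minimum applies from here.
From month 38 a fixed €15.00 at rate r clears €414.83 in 35 more payments. Total: 37 + 35 = 72 months.

72 months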